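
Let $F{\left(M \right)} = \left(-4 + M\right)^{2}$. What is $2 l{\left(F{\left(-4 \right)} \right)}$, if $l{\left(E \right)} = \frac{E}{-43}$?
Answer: $- \frac{128}{43} \approx -2.9767$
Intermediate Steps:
$l{\left(E \right)} = - \frac{E}{43}$ ($l{\left(E \right)} = E \left(- \frac{1}{43}\right) = - \frac{E}{43}$)
$2 l{\left(F{\left(-4 \right)} \right)} = 2 \left(- \frac{\left(-4 - 4\right)^{2}}{43}\right) = 2 \left(- \frac{\left(-8\right)^{2}}{43}\right) = 2 \left(\left(- \frac{1}{43}\right) 64\right) = 2 \left(- \frac{64}{43}\right) = - \frac{128}{43}$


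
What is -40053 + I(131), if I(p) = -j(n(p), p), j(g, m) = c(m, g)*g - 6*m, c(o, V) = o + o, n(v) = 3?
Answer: -40053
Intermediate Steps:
c(o, V) = 2*o
j(g, m) = -6*m + 2*g*m (j(g, m) = (2*m)*g - 6*m = 2*g*m - 6*m = -6*m + 2*g*m)
I(p) = 0 (I(p) = -2*p*(-3 + 3) = -2*p*0 = -1*0 = 0)
-40053 + I(131) = -40053 + 0 = -40053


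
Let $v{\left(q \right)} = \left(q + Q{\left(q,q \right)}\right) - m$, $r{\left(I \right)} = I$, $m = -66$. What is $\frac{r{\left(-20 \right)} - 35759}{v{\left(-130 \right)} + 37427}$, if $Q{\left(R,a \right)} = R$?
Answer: $- \frac{35779}{37233} \approx -0.96095$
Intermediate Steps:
$v{\left(q \right)} = 66 + 2 q$ ($v{\left(q \right)} = \left(q + q\right) - -66 = 2 q + 66 = 66 + 2 q$)
$\frac{r{\left(-20 \right)} - 35759}{v{\left(-130 \right)} + 37427} = \frac{-20 - 35759}{\left(66 + 2 \left(-130\right)\right) + 37427} = - \frac{35779}{\left(66 - 260\right) + 37427} = - \frac{35779}{-194 + 37427} = - \frac{35779}{37233}$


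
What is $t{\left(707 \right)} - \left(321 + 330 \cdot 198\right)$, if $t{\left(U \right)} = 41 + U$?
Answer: $-64913$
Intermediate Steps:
$t{\left(707 \right)} - \left(321 + 330 \cdot 198\right) = \left(41 + 707\right) - \left(321 + 330 \cdot 198\right) = 748 - \left(321 + 65340\right) = 748 - 65661 = -64913$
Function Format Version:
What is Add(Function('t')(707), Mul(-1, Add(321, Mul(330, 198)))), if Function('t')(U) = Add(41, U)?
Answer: -64913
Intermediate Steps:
Add(Function('t')(707), Mul(-1, Add(321, Mul(330, 198)))) = Add(Add(41, 707), Mul(-1, Add(321, Mul(330, 198)))) = Add(748, Mul(-1, Add(321, 65340))) = Add(748, Mul(-1, 65661)) = Add(748, -65661) = -64913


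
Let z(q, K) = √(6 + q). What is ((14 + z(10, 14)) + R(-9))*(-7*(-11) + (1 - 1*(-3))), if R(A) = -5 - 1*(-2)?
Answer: 1215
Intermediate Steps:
R(A) = -3 (R(A) = -5 + 2 = -3)
((14 + z(10, 14)) + R(-9))*(-7*(-11) + (1 - 1*(-3))) = ((14 + √(6 + 10)) - 3)*(-7*(-11) + (1 - 1*(-3))) = ((14 + √16) - 3)*(77 + (1 + 3)) = ((14 + 4) - 3)*(77 + 4) = (18 - 3)*81 = 15*81 = 1215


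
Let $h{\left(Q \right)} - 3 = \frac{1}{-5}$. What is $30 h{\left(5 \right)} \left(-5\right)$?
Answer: $-420$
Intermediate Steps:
$h{\left(Q \right)} = \frac{14}{5}$ ($h{\left(Q \right)} = 3 + \frac{1}{-5} = 3 - \frac{1}{5} = \frac{14}{5}$)
$30 h{\left(5 \right)} \left(-5\right) = 30 \cdot \frac{14}{5} \left(-5\right) = 84 \left(-5\right) = -420$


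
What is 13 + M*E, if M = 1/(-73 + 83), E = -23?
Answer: 107/10 ≈ 10.700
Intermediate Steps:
M = 1/10 ≈ 0.10000
13 + M*E = 13 + (1/10)*(-23) = 13 - 23/10 = 107/10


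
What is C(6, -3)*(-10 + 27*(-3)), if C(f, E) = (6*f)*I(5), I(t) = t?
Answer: -16380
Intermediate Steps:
C(f, E) = 30*f (C(f, E) = (6*f)*5 = 30*f)
C(6, -3)*(-10 + 27*(-3)) = (30*6)*(-10 + 27*(-3)) = 180*(-10 - 81) = 180*(-91) = -16380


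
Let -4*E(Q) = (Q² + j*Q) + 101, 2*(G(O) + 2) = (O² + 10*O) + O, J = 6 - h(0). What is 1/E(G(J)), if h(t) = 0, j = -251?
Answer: 4/9797 ≈ 0.00040829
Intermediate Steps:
J = 6 (J = 6 - 1*0 = 6 + 0 = 6)
G(O) = -2 + O²/2 + 11*O/2 (G(O) = -2 + ((O² + 10*O) + O)/2 = -2 + (O² + 11*O)/2 = -2 + (O²/2 + 11*O/2) = -2 + O²/2 + 11*O/2)
E(Q) = -101/4 - Q²/4 + 251*Q/4 (E(Q) = -((Q² - 251*Q) + 101)/4 = -(101 + Q² - 251*Q)/4 = -101/4 - Q²/4 + 251*Q/4)
1/E(G(J)) = 1/(-101/4 - (-2 + (½)*6² + (11/2)*6)²/4 + 251*(-2 + (½)*6² + (11/2)*6)/4) = 1/(-101/4 - (-2 + (½)*36 + 33)²/4 + 251*(-2 + (½)*36 + 33)/4) = 1/(-101/4 - (-2 + 18 + 33)²/4 + 251*(-2 + 18 + 33)/4) = 1/(-101/4 - ¼*49² + (251/4)*49) = 1/(-101/4 - ¼*2401 + 12299/4) = 1/(-101/4 - 2401/4 + 12299/4) = 1/(9797/4) = 4/9797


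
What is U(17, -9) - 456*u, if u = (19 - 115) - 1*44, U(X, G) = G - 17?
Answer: 63814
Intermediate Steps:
U(X, G) = -17 + G
u = -140 (u = -96 - 44 = -140)
U(17, -9) - 456*u = (-17 - 9) - 456*(-140) = -26 + 63840 = 63814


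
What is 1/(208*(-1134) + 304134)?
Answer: 1/68262 ≈ 1.4649e-5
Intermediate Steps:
1/(208*(-1134) + 304134) = 1/(-235872 + 304134) = 1/68262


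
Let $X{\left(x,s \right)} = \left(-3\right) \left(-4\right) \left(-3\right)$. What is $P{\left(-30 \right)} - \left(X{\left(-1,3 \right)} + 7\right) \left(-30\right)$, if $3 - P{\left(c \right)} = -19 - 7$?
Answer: $-841$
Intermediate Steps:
$P{\left(c \right)} = 29$ ($P{\left(c \right)} = 3 - \left(-19 - 7\right) = 3 - -26 = 3 + 26 = 29$)
$X{\left(x,s \right)} = -36$ ($X{\left(x,s \right)} = 12 \left(-3\right) = -36$)
$P{\left(-30 \right)} - \left(X{\left(-1,3 \right)} + 7\right) \left(-30\right) = 29 - \left(-36 + 7\right) \left(-30\right) = 29 - \left(-29\right) \left(-30\right) = 29 - 870 = -841$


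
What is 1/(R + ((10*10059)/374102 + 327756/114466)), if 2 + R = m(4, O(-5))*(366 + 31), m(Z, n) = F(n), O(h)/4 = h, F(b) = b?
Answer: -973226353/7726315324843 ≈ -0.00012596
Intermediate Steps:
O(h) = 4*h
m(Z, n) = n
R = -7942 (R = -2 + (4*(-5))*(366 + 31) = -2 - 20*397 = -2 - 7940 = -7942)
1/(R + ((10*10059)/374102 + 327756/114466)) = 1/(-7942 + ((10*10059)/374102 + 327756/114466)) = 1/(-7942 + (100590*(1/374102) + 327756*(1/114466))) = 1/(-7942 + (50295/187051 + 14898/5203)) = 1/(-7942 + 3048370683/973226353) = 1/(-7726315324843/973226353) = -973226353/7726315324843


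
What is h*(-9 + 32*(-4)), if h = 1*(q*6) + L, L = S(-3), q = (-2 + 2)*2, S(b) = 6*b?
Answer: 2466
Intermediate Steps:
q = 0 (q = 0*2 = 0)
L = -18 (L = 6*(-3) = -18)
h = -18 (h = 1*(0*6) - 18 = 1*0 - 18 = 0 - 18 = -18)
h*(-9 + 32*(-4)) = -18*(-9 + 32*(-4)) = -18*(-9 - 128) = -18*(-137) = 2466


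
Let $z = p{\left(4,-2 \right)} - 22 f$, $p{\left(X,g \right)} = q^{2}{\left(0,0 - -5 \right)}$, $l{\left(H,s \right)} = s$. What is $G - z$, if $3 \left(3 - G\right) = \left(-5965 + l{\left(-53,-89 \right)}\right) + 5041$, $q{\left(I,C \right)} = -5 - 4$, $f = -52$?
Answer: $- \frac{2653}{3} \approx -884.33$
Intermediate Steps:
$q{\left(I,C \right)} = -9$ ($q{\left(I,C \right)} = -5 - 4 = -9$)
$p{\left(X,g \right)} = 81$ ($p{\left(X,g \right)} = \left(-9\right)^{2} = 81$)
$G = \frac{1022}{3}$ ($G = 3 - \frac{\left(-5965 - 89\right) + 5041}{3} = 3 - \frac{-6054 + 5041}{3} = 3 - - \frac{1013}{3} = 3 + \frac{1013}{3} = \frac{1022}{3} \approx 340.67$)
$z = 1225$ ($z = 81 - -1144 = 81 + 1144 = 1225$)
$G - z = \frac{1022}{3} - 1225 = - \frac{2653}{3}$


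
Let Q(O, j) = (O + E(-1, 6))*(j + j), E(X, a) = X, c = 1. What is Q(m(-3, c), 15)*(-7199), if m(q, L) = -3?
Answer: 863880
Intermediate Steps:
Q(O, j) = 2*j*(-1 + O) (Q(O, j) = (O - 1)*(j + j) = (-1 + O)*(2*j) = 2*j*(-1 + O))
Q(m(-3, c), 15)*(-7199) = (2*15*(-1 - 3))*(-7199) = (2*15*(-4))*(-7199) = -120*(-7199) = 863880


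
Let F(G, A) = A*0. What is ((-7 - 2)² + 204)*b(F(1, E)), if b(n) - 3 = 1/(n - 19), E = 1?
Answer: 840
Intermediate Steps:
F(G, A) = 0
b(n) = 3 + 1/(-19 + n) (b(n) = 3 + 1/(n - 19) = 3 + 1/(-19 + n))
((-7 - 2)² + 204)*b(F(1, E)) = ((-7 - 2)² + 204)*((-56 + 3*0)/(-19 + 0)) = ((-9)² + 204)*((-56 + 0)/(-19)) = (81 + 204)*(-1/19*(-56)) = 285*(56/19) = 840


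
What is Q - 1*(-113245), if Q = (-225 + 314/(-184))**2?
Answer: 1393520129/8464 ≈ 1.6464e+5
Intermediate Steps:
Q = 435014449/8464 (Q = (-225 + 314*(-1/184))**2 = (-225 - 157/92)**2 = (-20857/92)**2 = 435014449/8464 ≈ 51396.)
Q - 1*(-113245) = 435014449/8464 - 1*(-113245) = 435014449/8464 + 113245 = 1393520129/8464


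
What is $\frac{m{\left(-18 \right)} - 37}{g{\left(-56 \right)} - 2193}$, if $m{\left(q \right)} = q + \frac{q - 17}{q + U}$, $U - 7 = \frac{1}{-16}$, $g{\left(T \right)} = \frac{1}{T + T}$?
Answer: $\frac{1027600}{43474209} \approx 0.023637$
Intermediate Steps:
$g{\left(T \right)} = \frac{1}{2 T}$
$U = \frac{111}{16}$ ($U = 7 + \frac{1}{-16} = 7 - \frac{1}{16} = \frac{111}{16} \approx 6.9375$)
$m{\left(q \right)} = q + \frac{-17 + q}{\frac{111}{16} + q}$ ($m{\left(q \right)} = q + \frac{q - 17}{q + \frac{111}{16}} = q + \frac{-17 + q}{\frac{111}{16} + q}$)
$\frac{m{\left(-18 \right)} - 37}{g{\left(-56 \right)} - 2193} = \frac{\frac{-272 + 16 \left(-18\right)^{2} + 127 \left(-18\right)}{111 + 16 \left(-18\right)} - 37}{\frac{1}{2 \left(-56\right)} - 2193} = \frac{\frac{-272 + 16 \cdot 324 - 2286}{111 - 288} - 37}{\frac{1}{2} \left(- \frac{1}{56}\right) - 2193} = \frac{\frac{-272 + 5184 - 2286}{-177} - 37}{- \frac{1}{112} - 2193} = \frac{\left(- \frac{1}{177}\right) 2626 - 37}{- \frac{245617}{112}} = \left(- \frac{2626}{177} - 37\right) \left(- \frac{112}{245617}\right) = \left(- \frac{9175}{177}\right) \left(- \frac{112}{245617}\right) = \frac{1027600}{43474209}$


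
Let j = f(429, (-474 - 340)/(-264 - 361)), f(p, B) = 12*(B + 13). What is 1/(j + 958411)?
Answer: 625/599114143 ≈ 1.0432e-6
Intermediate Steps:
f(p, B) = 156 + 12*B (f(p, B) = 12*(13 + B) = 156 + 12*B)
j = 107268/625 (j = 156 + 12*((-474 - 340)/(-264 - 361)) = 156 + 12*(-814/(-625)) = 156 + 12*(-814*(-1/625)) = 156 + 12*(814/625) = 156 + 9768/625 = 107268/625 ≈ 171.63)
1/(j + 958411) = 1/(107268/625 + 958411) = 1/(599114143/625) = 625/599114143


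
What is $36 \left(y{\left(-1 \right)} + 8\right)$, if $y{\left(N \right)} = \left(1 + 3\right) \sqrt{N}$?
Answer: $288 + 144 i \approx 288.0 + 144.0 i$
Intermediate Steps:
$y{\left(N \right)} = 4 \sqrt{N}$
$36 \left(y{\left(-1 \right)} + 8\right) = 36 \left(4 \sqrt{-1} + 8\right) = 36 \left(4 i + 8\right) = 36 \left(8 + 4 i\right) = 288 + 144 i$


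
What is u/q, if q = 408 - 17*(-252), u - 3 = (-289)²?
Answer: 20881/1173 ≈ 17.801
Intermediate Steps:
u = 83524 (u = 3 + (-289)² = 3 + 83521 = 83524)
q = 4692 (q = 408 + 4284 = 4692)
u/q = 83524/4692 = 83524*(1/4692) = 20881/1173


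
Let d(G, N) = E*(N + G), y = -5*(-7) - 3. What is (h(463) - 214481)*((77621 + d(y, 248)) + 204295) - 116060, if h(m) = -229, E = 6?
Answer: -60891013220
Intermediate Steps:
y = 32 (y = 35 - 3 = 32)
d(G, N) = 6*G + 6*N (d(G, N) = 6*(N + G) = 6*(G + N) = 6*G + 6*N)
(h(463) - 214481)*((77621 + d(y, 248)) + 204295) - 116060 = (-229 - 214481)*((77621 + (6*32 + 6*248)) + 204295) - 116060 = -214710*((77621 + (192 + 1488)) + 204295) - 116060 = -214710*((77621 + 1680) + 204295) - 116060 = -214710*(79301 + 204295) - 116060 = -214710*283596 - 116060 = -60890897160 - 116060 = -60891013220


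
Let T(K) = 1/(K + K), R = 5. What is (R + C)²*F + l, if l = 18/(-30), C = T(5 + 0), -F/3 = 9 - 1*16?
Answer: 54561/100 ≈ 545.61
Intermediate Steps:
F = 21 (F = -3*(9 - 1*16) = -3*(9 - 16) = -3*(-7) = 21)
T(K) = 1/(2*K)
C = ⅒ (C = 1/(2*(5 + 0)) = (½)/5 = (½)*(⅕) = ⅒ ≈ 0.10000)
l = -⅗ (l = 18*(-1/30) = -⅗ ≈ -0.60000)
(R + C)²*F + l = (5 + ⅒)²*21 - ⅗ = (51/10)²*21 - ⅗ = (2601/100)*21 - ⅗ = 54621/100 - ⅗ = 54561/100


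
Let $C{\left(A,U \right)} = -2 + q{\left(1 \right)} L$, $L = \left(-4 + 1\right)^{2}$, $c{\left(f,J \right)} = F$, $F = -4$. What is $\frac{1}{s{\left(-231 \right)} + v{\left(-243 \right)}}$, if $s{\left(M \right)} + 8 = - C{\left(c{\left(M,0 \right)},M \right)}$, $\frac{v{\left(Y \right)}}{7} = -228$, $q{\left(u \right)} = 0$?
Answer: $- \frac{1}{1602} \approx -0.00062422$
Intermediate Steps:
$c{\left(f,J \right)} = -4$
$v{\left(Y \right)} = -1596$ ($v{\left(Y \right)} = 7 \left(-228\right) = -1596$)
$L = 9$ ($L = \left(-3\right)^{2} = 9$)
$C{\left(A,U \right)} = -2$ ($C{\left(A,U \right)} = -2 + 0 \cdot 9 = -2 + 0 = -2$)
$s{\left(M \right)} = -6$ ($s{\left(M \right)} = -8 - -2 = -8 + 2 = -6$)
$\frac{1}{s{\left(-231 \right)} + v{\left(-243 \right)}} = \frac{1}{-6 - 1596} = \frac{1}{-1602} = - \frac{1}{1602}$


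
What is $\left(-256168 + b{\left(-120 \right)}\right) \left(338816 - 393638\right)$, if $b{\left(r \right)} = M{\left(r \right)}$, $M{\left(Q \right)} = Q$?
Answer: $14050220736$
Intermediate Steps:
$b{\left(r \right)} = r$
$\left(-256168 + b{\left(-120 \right)}\right) \left(338816 - 393638\right) = \left(-256168 - 120\right) \left(338816 - 393638\right) = \left(-256288\right) \left(-54822\right) = 14050220736$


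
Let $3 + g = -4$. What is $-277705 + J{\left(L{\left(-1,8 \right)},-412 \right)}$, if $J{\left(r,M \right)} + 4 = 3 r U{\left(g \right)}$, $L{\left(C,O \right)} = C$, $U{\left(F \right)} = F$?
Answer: $-277688$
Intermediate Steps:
$g = -7$ ($g = -3 - 4 = -7$)
$J{\left(r,M \right)} = -4 - 21 r$ ($J{\left(r,M \right)} = -4 + 3 r \left(-7\right) = -4 - 21 r$)
$-277705 + J{\left(L{\left(-1,8 \right)},-412 \right)} = -277705 - -17 = -277705 + \left(-4 + 21\right) = -277705 + 17 = -277688$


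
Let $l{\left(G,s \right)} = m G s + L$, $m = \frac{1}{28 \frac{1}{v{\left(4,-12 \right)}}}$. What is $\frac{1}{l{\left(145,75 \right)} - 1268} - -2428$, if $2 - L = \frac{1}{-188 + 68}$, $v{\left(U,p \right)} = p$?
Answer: $\frac{12087634484}{4978433} \approx 2428.0$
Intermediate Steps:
$L = \frac{241}{120}$ ($L = 2 - \frac{1}{-188 + 68} = 2 - \frac{1}{-120} = 2 - - \frac{1}{120} = 2 + \frac{1}{120} = \frac{241}{120} \approx 2.0083$)
$m = - \frac{3}{7}$ ($m = \frac{1}{28 \frac{1}{-12}} = \frac{1}{28 \left(- \frac{1}{12}\right)} = \frac{1}{- \frac{7}{3}} = - \frac{3}{7} \approx -0.42857$)
$l{\left(G,s \right)} = \frac{241}{120} - \frac{3 G s}{7}$ ($l{\left(G,s \right)} = - \frac{3 G}{7} s + \frac{241}{120} = - \frac{3 G s}{7} + \frac{241}{120} = \frac{241}{120} - \frac{3 G s}{7}$)
$\frac{1}{l{\left(145,75 \right)} - 1268} - -2428 = \frac{1}{\left(\frac{241}{120} - \frac{435}{7} \cdot 75\right) - 1268} - -2428 = \frac{1}{\left(\frac{241}{120} - \frac{32625}{7}\right) - 1268} + 2428 = \frac{1}{- \frac{3913313}{840} - 1268} + 2428 = \frac{1}{- \frac{4978433}{840}} + 2428 = - \frac{840}{4978433} + 2428 = \frac{12087634484}{4978433}$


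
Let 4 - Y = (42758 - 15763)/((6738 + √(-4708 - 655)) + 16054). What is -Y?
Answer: -1462652468/519480627 - 26995*I*√5363/519480627 ≈ -2.8156 - 0.0038056*I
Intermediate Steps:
Y = 4 - 26995/(22792 + I*√5363) (Y = 4 - (42758 - 15763)/((6738 + √(-4708 - 655)) + 16054) = 4 - 26995/((6738 + √(-5363)) + 16054) = 4 - 26995/((6738 + I*√5363) + 16054) = 4 - 26995/(22792 + I*√5363) ≈ 2.8156 + 0.0038056*I)
-Y = -(1462652468/519480627 + 26995*I*√5363/519480627) = -1462652468/519480627 - 26995*I*√5363/519480627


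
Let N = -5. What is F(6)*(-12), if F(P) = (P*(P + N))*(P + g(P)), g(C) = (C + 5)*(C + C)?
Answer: -9936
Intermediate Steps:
g(C) = 2*C*(5 + C) (g(C) = (5 + C)*(2*C) = 2*C*(5 + C))
F(P) = P*(-5 + P)*(P + 2*P*(5 + P)) (F(P) = (P*(P - 5))*(P + 2*P*(5 + P)) = (P*(-5 + P))*(P + 2*P*(5 + P)) = P*(-5 + P)*(P + 2*P*(5 + P)))
F(6)*(-12) = (6**2*(-55 + 6 + 2*6**2))*(-12) = (36*(-55 + 6 + 2*36))*(-12) = (36*(-55 + 6 + 72))*(-12) = (36*23)*(-12) = 828*(-12) = -9936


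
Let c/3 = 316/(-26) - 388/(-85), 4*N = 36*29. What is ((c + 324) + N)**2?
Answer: 385972685289/1221025 ≈ 3.1611e+5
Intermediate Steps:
N = 261 (N = (36*29)/4 = (1/4)*1044 = 261)
c = -25158/1105 (c = 3*(316/(-26) - 388/(-85)) = 3*(316*(-1/26) - 388*(-1/85)) = 3*(-158/13 + 388/85) = 3*(-8386/1105) = -25158/1105 ≈ -22.767)
((c + 324) + N)**2 = ((-25158/1105 + 324) + 261)**2 = (332862/1105 + 261)**2 = (621267/1105)**2 = 385972685289/1221025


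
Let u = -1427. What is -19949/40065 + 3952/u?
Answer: -186804103/57172755 ≈ -3.2674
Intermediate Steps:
-19949/40065 + 3952/u = -19949/40065 + 3952/(-1427) = -19949*1/40065 + 3952*(-1/1427) = -19949/40065 - 3952/1427 = -186804103/57172755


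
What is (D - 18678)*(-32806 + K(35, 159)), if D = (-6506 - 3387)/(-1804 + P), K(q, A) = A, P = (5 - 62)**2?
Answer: 881456039141/1445 ≈ 6.1000e+8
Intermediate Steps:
P = 3249 (P = (-57)**2 = 3249)
D = -9893/1445 (D = (-6506 - 3387)/(-1804 + 3249) = -9893/1445 ≈ -6.8464)
(D - 18678)*(-32806 + K(35, 159)) = (-9893/1445 - 18678)*(-32806 + 159) = -26999603/1445*(-32647) = 881456039141/1445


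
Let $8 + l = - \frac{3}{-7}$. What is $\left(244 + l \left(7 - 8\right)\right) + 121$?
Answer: $\frac{2608}{7} \approx 372.57$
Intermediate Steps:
$l = - \frac{53}{7}$ ($l = -8 - \frac{3}{-7} = -8 - - \frac{3}{7} = -8 + \frac{3}{7} = - \frac{53}{7} \approx -7.5714$)
$\left(244 + l \left(7 - 8\right)\right) + 121 = \left(244 - \frac{53 \left(7 - 8\right)}{7}\right) + 121 = \left(244 - - \frac{53}{7}\right) + 121 = \left(244 + \frac{53}{7}\right) + 121 = \frac{1761}{7} + 121 = \frac{2608}{7}$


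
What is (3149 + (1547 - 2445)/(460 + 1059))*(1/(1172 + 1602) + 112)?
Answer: 78202596123/221774 ≈ 3.5262e+5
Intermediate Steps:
(3149 + (1547 - 2445)/(460 + 1059))*(1/(1172 + 1602) + 112) = (3149 - 898/1519)*(1/2774 + 112) = (3149 - 898*1/1519)*(1/2774 + 112) = (3149 - 898/1519)*(310689/2774) = (4782433/1519)*(310689/2774) = 78202596123/221774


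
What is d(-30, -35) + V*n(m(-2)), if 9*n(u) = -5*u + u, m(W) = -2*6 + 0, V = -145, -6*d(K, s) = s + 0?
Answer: -1535/2 ≈ -767.50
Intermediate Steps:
d(K, s) = -s/6 (d(K, s) = -(s + 0)/6 = -s/6)
m(W) = -12 (m(W) = -12 + 0 = -12)
n(u) = -4*u/9 (n(u) = (-5*u + u)/9 = (-4*u)/9 = -4*u/9)
d(-30, -35) + V*n(m(-2)) = -⅙*(-35) - (-580)*(-12)/9 = 35/6 - 145*16/3 = 35/6 - 2320/3 = -1535/2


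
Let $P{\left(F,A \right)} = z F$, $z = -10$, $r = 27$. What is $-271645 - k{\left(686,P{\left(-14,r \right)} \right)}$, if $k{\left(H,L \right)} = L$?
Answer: $-271785$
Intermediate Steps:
$P{\left(F,A \right)} = - 10 F$
$-271645 - k{\left(686,P{\left(-14,r \right)} \right)} = -271645 - \left(-10\right) \left(-14\right) = -271645 - 140 = -271785$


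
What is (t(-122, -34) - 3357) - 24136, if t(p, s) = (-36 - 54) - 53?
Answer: -27636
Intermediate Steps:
t(p, s) = -143 (t(p, s) = -90 - 53 = -143)
(t(-122, -34) - 3357) - 24136 = (-143 - 3357) - 24136 = -3500 - 24136 = -27636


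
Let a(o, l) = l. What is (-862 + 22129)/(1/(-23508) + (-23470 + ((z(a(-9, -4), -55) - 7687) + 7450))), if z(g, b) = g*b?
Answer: -499944636/552132397 ≈ -0.90548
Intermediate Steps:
z(g, b) = b*g
(-862 + 22129)/(1/(-23508) + (-23470 + ((z(a(-9, -4), -55) - 7687) + 7450))) = (-862 + 22129)/(1/(-23508) + (-23470 + ((-55*(-4) - 7687) + 7450))) = 21267/(-1/23508 + (-23470 + ((220 - 7687) + 7450))) = 21267/(-1/23508 + (-23470 + (-7467 + 7450))) = 21267/(-1/23508 + (-23470 - 17)) = 21267/(-1/23508 - 23487) = 21267/(-552132397/23508) = 21267*(-23508/552132397) = -499944636/552132397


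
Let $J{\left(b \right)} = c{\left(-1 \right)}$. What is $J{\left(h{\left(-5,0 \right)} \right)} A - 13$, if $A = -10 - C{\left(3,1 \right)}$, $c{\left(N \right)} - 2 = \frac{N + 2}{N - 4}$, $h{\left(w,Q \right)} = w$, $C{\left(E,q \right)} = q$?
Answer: $- \frac{164}{5} \approx -32.8$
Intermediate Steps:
$c{\left(N \right)} = 2 + \frac{2 + N}{-4 + N}$ ($c{\left(N \right)} = 2 + \frac{N + 2}{N - 4} = 2 + \frac{2 + N}{-4 + N}$)
$J{\left(b \right)} = \frac{9}{5}$ ($J{\left(b \right)} = \frac{3 \left(-2 - 1\right)}{-4 - 1} = 3 \frac{1}{-5} \left(-3\right) = 3 \left(- \frac{1}{5}\right) \left(-3\right) = \frac{9}{5}$)
$A = -11$ ($A = -10 - 1 = -11$)
$J{\left(h{\left(-5,0 \right)} \right)} A - 13 = \frac{9}{5} \left(-11\right) - 13 = - \frac{99}{5} - 13 = - \frac{164}{5}$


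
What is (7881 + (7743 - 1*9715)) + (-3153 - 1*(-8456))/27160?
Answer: 160493743/27160 ≈ 5909.2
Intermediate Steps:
(7881 + (7743 - 1*9715)) + (-3153 - 1*(-8456))/27160 = (7881 + (7743 - 9715)) + (-3153 + 8456)*(1/27160) = (7881 - 1972) + 5303*(1/27160) = 5909 + 5303/27160 = 160493743/27160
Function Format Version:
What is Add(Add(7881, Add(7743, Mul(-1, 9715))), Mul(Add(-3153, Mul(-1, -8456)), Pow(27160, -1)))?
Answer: Rational(160493743, 27160) ≈ 5909.2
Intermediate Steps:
Add(Add(7881, Add(7743, Mul(-1, 9715))), Mul(Add(-3153, Mul(-1, -8456)), Pow(27160, -1))) = Add(Add(7881, Add(7743, -9715)), Mul(Add(-3153, 8456), Rational(1, 27160))) = Add(Add(7881, -1972), Mul(5303, Rational(1, 27160))) = Add(5909, Rational(5303, 27160)) = Rational(160493743, 27160)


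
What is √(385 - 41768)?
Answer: I*√41383 ≈ 203.43*I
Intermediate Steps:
√(385 - 41768) = √(-41383) = I*√41383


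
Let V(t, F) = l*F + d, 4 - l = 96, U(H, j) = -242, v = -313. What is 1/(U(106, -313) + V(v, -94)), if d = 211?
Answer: 1/8617 ≈ 0.00011605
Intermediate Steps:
l = -92 (l = 4 - 1*96 = 4 - 96 = -92)
V(t, F) = 211 - 92*F (V(t, F) = -92*F + 211 = 211 - 92*F)
1/(U(106, -313) + V(v, -94)) = 1/(-242 + (211 - 92*(-94))) = 1/(-242 + (211 + 8648)) = 1/(-242 + 8859) = 1/8617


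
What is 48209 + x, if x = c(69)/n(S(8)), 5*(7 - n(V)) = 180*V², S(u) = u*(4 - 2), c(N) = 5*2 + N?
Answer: 443956602/9209 ≈ 48209.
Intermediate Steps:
c(N) = 10 + N
S(u) = 2*u (S(u) = u*2 = 2*u)
n(V) = 7 - 36*V²
x = -79/9209 (x = (10 + 69)/(7 - 36*(2*8)²) = 79/(7 - 36*16²) = 79/(7 - 36*256) = 79/(7 - 9216) = 79/(-9209) = 79*(-1/9209) = -79/9209 ≈ -0.0085786)
48209 + x = 48209 - 79/9209 = 443956602/9209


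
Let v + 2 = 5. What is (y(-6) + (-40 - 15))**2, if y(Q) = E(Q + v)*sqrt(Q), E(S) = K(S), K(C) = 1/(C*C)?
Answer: (495 - I*sqrt(6))**2/81 ≈ 3024.9 - 29.938*I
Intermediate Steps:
v = 3 (v = -2 + 5 = 3)
K(C) = C**(-2)
E(S) = S**(-2)
y(Q) = sqrt(Q)/(3 + Q)**2 (y(Q) = sqrt(Q)/(Q + 3)**2 = sqrt(Q)/(3 + Q)**2)
(y(-6) + (-40 - 15))**2 = (sqrt(-6)/(3 - 6)**2 + (-40 - 15))**2 = ((I*sqrt(6))/(-3)**2 - 55)**2 = ((I*sqrt(6))*(1/9) - 55)**2 = (I*sqrt(6)/9 - 55)**2 = (-55 + I*sqrt(6)/9)**2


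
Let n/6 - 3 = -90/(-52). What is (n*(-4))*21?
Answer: -30996/13 ≈ -2384.3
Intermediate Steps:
n = 369/13 (n = 18 + 6*(-90/(-52)) = 18 + 6*(-90*(-1/52)) = 18 + 6*(45/26) = 18 + 135/13 = 369/13 ≈ 28.385)
(n*(-4))*21 = ((369/13)*(-4))*21 = -1476/13*21 = -30996/13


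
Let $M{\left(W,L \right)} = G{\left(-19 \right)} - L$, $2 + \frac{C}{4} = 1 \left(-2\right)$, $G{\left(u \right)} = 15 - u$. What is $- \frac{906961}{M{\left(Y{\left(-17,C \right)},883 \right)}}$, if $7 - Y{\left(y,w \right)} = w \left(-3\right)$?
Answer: $\frac{906961}{849} \approx 1068.3$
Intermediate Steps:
$C = -16$ ($C = -8 + 4 \cdot 1 \left(-2\right) = -8 + 4 \left(-2\right) = -8 - 8 = -16$)
$Y{\left(y,w \right)} = 7 + 3 w$ ($Y{\left(y,w \right)} = 7 - w \left(-3\right) = 7 - - 3 w = 7 + 3 w$)
$M{\left(W,L \right)} = 34 - L$ ($M{\left(W,L \right)} = \left(15 - -19\right) - L = \left(15 + 19\right) - L = 34 - L$)
$- \frac{906961}{M{\left(Y{\left(-17,C \right)},883 \right)}} = - \frac{906961}{34 - 883} = - \frac{906961}{-849} = \left(-906961\right) \left(- \frac{1}{849}\right) = \frac{906961}{849}$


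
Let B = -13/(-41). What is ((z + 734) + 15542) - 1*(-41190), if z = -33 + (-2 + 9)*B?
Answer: 2354844/41 ≈ 57435.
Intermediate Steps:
B = 13/41 (B = -13*(-1/41) = 13/41 ≈ 0.31707)
z = -1262/41 (z = -33 + (-2 + 9)*(13/41) = -33 + 7*(13/41) = -33 + 91/41 = -1262/41 ≈ -30.780)
((z + 734) + 15542) - 1*(-41190) = ((-1262/41 + 734) + 15542) - 1*(-41190) = (28832/41 + 15542) + 41190 = 666054/41 + 41190 = 2354844/41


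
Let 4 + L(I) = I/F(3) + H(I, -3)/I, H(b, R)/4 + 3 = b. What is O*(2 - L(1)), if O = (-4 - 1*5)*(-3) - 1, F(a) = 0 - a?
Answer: 1118/3 ≈ 372.67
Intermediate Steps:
F(a) = -a
H(b, R) = -12 + 4*b
L(I) = -4 - I/3 + (-12 + 4*I)/I (L(I) = -4 + (I/((-1*3)) + (-12 + 4*I)/I) = -4 + (I/(-3) + (-12 + 4*I)/I) = -4 + (I*(-⅓) + (-12 + 4*I)/I) = -4 + (-I/3 + (-12 + 4*I)/I) = -4 - I/3 + (-12 + 4*I)/I)
O = 26 (O = (-4 - 5)*(-3) - 1 = -9*(-3) - 1 = 27 - 1 = 26)
O*(2 - L(1)) = 26*(2 - (-12/1 - ⅓*1)) = 26*(2 - (-12*1 - ⅓)) = 26*(2 - (-12 - ⅓)) = 26*(2 - 1*(-37/3)) = 26*(2 + 37/3) = 26*(43/3) = 1118/3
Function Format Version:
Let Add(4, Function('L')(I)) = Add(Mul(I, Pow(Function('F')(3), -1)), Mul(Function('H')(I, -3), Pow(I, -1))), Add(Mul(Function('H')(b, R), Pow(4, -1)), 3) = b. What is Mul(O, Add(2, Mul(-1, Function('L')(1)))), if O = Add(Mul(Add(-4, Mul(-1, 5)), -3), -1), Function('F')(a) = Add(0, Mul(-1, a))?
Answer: Rational(1118, 3) ≈ 372.67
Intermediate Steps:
Function('F')(a) = Mul(-1, a)
Function('H')(b, R) = Add(-12, Mul(4, b))
Function('L')(I) = Add(-4, Mul(Rational(-1, 3), I), Mul(Pow(I, -1), Add(-12, Mul(4, I)))) (Function('L')(I) = Add(-4, Add(Mul(I, Pow(Mul(-1, 3), -1)), Mul(Add(-12, Mul(4, I)), Pow(I, -1)))) = Add(-4, Add(Mul(I, Pow(-3, -1)), Mul(Pow(I, -1), Add(-12, Mul(4, I))))) = Add(-4, Add(Mul(I, Rational(-1, 3)), Mul(Pow(I, -1), Add(-12, Mul(4, I))))) = Add(-4, Add(Mul(Rational(-1, 3), I), Mul(Pow(I, -1), Add(-12, Mul(4, I))))) = Add(-4, Mul(Rational(-1, 3), I), Mul(Pow(I, -1), Add(-12, Mul(4, I)))))
O = 26 (O = Add(Mul(Add(-4, -5), -3), -1) = Add(Mul(-9, -3), -1) = Add(27, -1) = 26)
Mul(O, Add(2, Mul(-1, Function('L')(1)))) = Mul(26, Add(2, Mul(-1, Add(Mul(-12, Pow(1, -1)), Mul(Rational(-1, 3), 1))))) = Mul(26, Add(2, Mul(-1, Add(Mul(-12, 1), Rational(-1, 3))))) = Mul(26, Add(2, Mul(-1, Add(-12, Rational(-1, 3))))) = Mul(26, Add(2, Mul(-1, Rational(-37, 3)))) = Mul(26, Add(2, Rational(37, 3))) = Mul(26, Rational(43, 3)) = Rational(1118, 3)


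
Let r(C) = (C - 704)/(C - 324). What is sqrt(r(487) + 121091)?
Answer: 4*sqrt(201076963)/163 ≈ 347.98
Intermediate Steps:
r(C) = (-704 + C)/(-324 + C)
sqrt(r(487) + 121091) = sqrt((-704 + 487)/(-324 + 487) + 121091) = sqrt(-217/163 + 121091) = sqrt(19737616/163) = 4*sqrt(201076963)/163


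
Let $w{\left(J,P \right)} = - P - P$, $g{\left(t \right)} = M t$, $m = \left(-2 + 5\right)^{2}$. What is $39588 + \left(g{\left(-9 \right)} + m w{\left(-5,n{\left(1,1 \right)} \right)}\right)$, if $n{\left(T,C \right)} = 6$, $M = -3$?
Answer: $39507$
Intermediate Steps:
$m = 9$ ($m = 3^{2} = 9$)
$g{\left(t \right)} = - 3 t$
$w{\left(J,P \right)} = - 2 P$
$39588 + \left(g{\left(-9 \right)} + m w{\left(-5,n{\left(1,1 \right)} \right)}\right) = 39588 + \left(\left(-3\right) \left(-9\right) + 9 \left(\left(-2\right) 6\right)\right) = 39588 + \left(27 + 9 \left(-12\right)\right) = 39588 + \left(27 - 108\right) = 39588 - 81 = 39507$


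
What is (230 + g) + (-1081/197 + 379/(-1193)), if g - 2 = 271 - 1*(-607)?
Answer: 259509014/235021 ≈ 1104.2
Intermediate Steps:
g = 880 (g = 2 + (271 - 1*(-607)) = 2 + (271 + 607) = 2 + 878 = 880)
(230 + g) + (-1081/197 + 379/(-1193)) = (230 + 880) + (-1081/197 + 379/(-1193)) = 1110 + (-1081*1/197 + 379*(-1/1193)) = 1110 + (-1081/197 - 379/1193) = 1110 - 1364296/235021 = 259509014/235021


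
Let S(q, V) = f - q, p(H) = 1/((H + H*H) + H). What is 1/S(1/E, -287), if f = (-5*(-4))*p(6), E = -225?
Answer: 900/379 ≈ 2.3747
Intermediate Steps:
p(H) = 1/(H**2 + 2*H) (p(H) = 1/((H + H**2) + H) = 1/(H**2 + 2*H))
f = 5/12 (f = (-5*(-4))*(1/(6*(2 + 6))) = (-5*(-4))*((1/6)/8) = 20*((1/6)*(1/8)) = 20*(1/48) = 5/12 ≈ 0.41667)
S(q, V) = 5/12 - q
1/S(1/E, -287) = 1/(5/12 - 1/(-225)) = 1/(5/12 - 1*(-1/225)) = 1/(5/12 + 1/225) = 1/(379/900) = 900/379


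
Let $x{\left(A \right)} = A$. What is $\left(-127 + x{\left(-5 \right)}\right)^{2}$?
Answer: $17424$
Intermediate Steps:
$\left(-127 + x{\left(-5 \right)}\right)^{2} = \left(-127 - 5\right)^{2} = \left(-132\right)^{2} = 17424$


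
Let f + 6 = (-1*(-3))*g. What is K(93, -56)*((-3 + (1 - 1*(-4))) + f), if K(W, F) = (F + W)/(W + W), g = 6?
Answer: 259/93 ≈ 2.7849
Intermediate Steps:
f = 12 (f = -6 - 1*(-3)*6 = -6 + 3*6 = -6 + 18 = 12)
K(W, F) = (F + W)/(2*W) (K(W, F) = (F + W)/((2*W)) = (F + W)*(1/(2*W)) = (F + W)/(2*W))
K(93, -56)*((-3 + (1 - 1*(-4))) + f) = ((½)*(-56 + 93)/93)*((-3 + (1 - 1*(-4))) + 12) = ((½)*(1/93)*37)*((-3 + (1 + 4)) + 12) = 37*((-3 + 5) + 12)/186 = 37*(2 + 12)/186 = (37/186)*14 = 259/93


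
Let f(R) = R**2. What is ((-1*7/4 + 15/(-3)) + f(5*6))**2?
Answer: 12766329/16 ≈ 7.9790e+5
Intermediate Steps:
((-1*7/4 + 15/(-3)) + f(5*6))**2 = ((-1*7/4 + 15/(-3)) + (5*6)**2)**2 = ((-7*1/4 + 15*(-1/3)) + 30**2)**2 = ((-7/4 - 5) + 900)**2 = (-27/4 + 900)**2 = (3573/4)**2 = 12766329/16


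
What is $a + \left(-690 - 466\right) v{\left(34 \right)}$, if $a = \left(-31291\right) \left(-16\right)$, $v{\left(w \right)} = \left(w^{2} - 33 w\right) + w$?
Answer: $422048$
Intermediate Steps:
$v{\left(w \right)} = w^{2} - 32 w$
$a = 500656$
$a + \left(-690 - 466\right) v{\left(34 \right)} = 500656 + \left(-690 - 466\right) 34 \left(-32 + 34\right) = 500656 - 1156 \cdot 34 \cdot 2 = 500656 - 78608 = 422048$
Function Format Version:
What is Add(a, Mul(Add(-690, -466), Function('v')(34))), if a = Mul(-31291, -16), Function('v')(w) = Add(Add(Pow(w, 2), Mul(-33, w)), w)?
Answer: 422048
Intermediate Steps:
Function('v')(w) = Add(Pow(w, 2), Mul(-32, w))
a = 500656
Add(a, Mul(Add(-690, -466), Function('v')(34))) = Add(500656, Mul(Add(-690, -466), Mul(34, Add(-32, 34)))) = Add(500656, Mul(-1156, Mul(34, 2))) = Add(500656, Mul(-1156, 68)) = Add(500656, -78608) = 422048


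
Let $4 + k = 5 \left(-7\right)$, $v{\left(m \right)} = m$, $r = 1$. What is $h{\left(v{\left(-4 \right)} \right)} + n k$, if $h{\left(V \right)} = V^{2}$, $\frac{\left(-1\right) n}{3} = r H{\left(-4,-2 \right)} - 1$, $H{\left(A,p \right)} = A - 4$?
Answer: $-1037$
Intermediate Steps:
$H{\left(A,p \right)} = -4 + A$
$n = 27$ ($n = - 3 \left(1 \left(-4 - 4\right) - 1\right) = - 3 \left(1 \left(-8\right) - 1\right) = - 3 \left(-8 - 1\right) = \left(-3\right) \left(-9\right) = 27$)
$k = -39$ ($k = -4 + 5 \left(-7\right) = -4 - 35 = -39$)
$h{\left(v{\left(-4 \right)} \right)} + n k = \left(-4\right)^{2} + 27 \left(-39\right) = 16 - 1053 = -1037$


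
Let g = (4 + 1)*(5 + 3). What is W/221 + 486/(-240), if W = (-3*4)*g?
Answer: -37101/8840 ≈ -4.1969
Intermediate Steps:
g = 40 (g = 5*8 = 40)
W = -480 (W = -3*4*40 = -12*40 = -480)
W/221 + 486/(-240) = -480/221 + 486/(-240) = -480*1/221 + 486*(-1/240) = -480/221 - 81/40 = -37101/8840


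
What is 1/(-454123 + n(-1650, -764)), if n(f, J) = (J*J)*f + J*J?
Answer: -1/962968827 ≈ -1.0385e-9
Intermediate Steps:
n(f, J) = J**2 + f*J**2 (n(f, J) = J**2*f + J**2 = f*J**2 + J**2 = J**2 + f*J**2)
1/(-454123 + n(-1650, -764)) = 1/(-454123 + (-764)**2*(1 - 1650)) = 1/(-454123 + 583696*(-1649)) = 1/(-454123 - 962514704) = 1/(-962968827) = -1/962968827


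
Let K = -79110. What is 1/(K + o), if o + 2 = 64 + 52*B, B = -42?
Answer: -1/81232 ≈ -1.2310e-5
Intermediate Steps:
o = -2122 (o = -2 + (64 + 52*(-42)) = -2 + (64 - 2184) = -2 - 2120 = -2122)
1/(K + o) = 1/(-79110 - 2122) = 1/(-81232) = -1/81232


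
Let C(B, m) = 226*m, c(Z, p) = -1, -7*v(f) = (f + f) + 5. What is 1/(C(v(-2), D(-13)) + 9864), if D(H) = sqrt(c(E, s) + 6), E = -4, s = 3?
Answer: 2466/24260779 - 113*sqrt(5)/48521558 ≈ 9.6438e-5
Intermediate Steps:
v(f) = -5/7 - 2*f/7 (v(f) = -((f + f) + 5)/7 = -(2*f + 5)/7 = -(5 + 2*f)/7 = -5/7 - 2*f/7)
D(H) = sqrt(5) (D(H) = sqrt(-1 + 6) = sqrt(5))
1/(C(v(-2), D(-13)) + 9864) = 1/(226*sqrt(5) + 9864) = 1/(9864 + 226*sqrt(5))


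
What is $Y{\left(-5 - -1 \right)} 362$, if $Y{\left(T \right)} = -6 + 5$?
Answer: $-362$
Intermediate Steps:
$Y{\left(T \right)} = -1$
$Y{\left(-5 - -1 \right)} 362 = \left(-1\right) 362 = -362$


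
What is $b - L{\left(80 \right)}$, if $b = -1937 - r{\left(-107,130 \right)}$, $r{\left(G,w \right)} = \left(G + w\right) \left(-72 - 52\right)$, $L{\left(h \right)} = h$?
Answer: $835$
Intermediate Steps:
$r{\left(G,w \right)} = - 124 G - 124 w$ ($r{\left(G,w \right)} = \left(G + w\right) \left(-124\right) = - 124 G - 124 w$)
$b = 915$ ($b = -1937 - \left(\left(-124\right) \left(-107\right) - 16120\right) = -1937 - \left(13268 - 16120\right) = -1937 - -2852 = -1937 + 2852 = 915$)
$b - L{\left(80 \right)} = 915 - 80 = 835$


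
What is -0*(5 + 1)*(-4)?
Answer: 0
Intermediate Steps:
-0*(5 + 1)*(-4) = -0*6*(-4) = -4*0*(-4) = 0*(-4) = 0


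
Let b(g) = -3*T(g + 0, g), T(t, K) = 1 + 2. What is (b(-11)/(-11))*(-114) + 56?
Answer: -410/11 ≈ -37.273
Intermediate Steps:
T(t, K) = 3
b(g) = -9 (b(g) = -3*3 = -9)
(b(-11)/(-11))*(-114) + 56 = -9/(-11)*(-114) + 56 = -9*(-1/11)*(-114) + 56 = (9/11)*(-114) + 56 = -1026/11 + 56 = -410/11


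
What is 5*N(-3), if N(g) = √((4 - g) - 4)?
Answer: 5*√3 ≈ 8.6602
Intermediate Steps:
N(g) = √(-g)
5*N(-3) = 5*√(-1*(-3)) = 5*√3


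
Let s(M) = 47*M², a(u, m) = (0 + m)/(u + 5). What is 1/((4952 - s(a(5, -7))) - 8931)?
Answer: -100/400203 ≈ -0.00024987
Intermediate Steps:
a(u, m) = m/(5 + u)
1/((4952 - s(a(5, -7))) - 8931) = 1/((4952 - 47*(-7/(5 + 5))²) - 8931) = 1/((4952 - 47*(-7/10)²) - 8931) = 1/((4952 - 47*49/100) - 8931) = 1/((4952 - 1*2303/100) - 8931) = 1/((4952 - 2303/100) - 8931) = 1/(492897/100 - 8931) = 1/(-400203/100) = -100/400203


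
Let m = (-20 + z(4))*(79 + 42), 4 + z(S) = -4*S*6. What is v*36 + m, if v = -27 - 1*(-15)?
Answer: -14952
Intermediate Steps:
z(S) = -4 - 24*S (z(S) = -4 - 4*S*6 = -4 - 24*S)
v = -12 (v = -27 + 15 = -12)
m = -14520 (m = (-20 + (-4 - 24*4))*(79 + 42) = (-20 + (-4 - 96))*121 = (-20 - 100)*121 = -120*121 = -14520)
v*36 + m = -12*36 - 14520 = -432 - 14520 = -14952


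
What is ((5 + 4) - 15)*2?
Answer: -12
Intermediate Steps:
((5 + 4) - 15)*2 = (9 - 15)*2 = -6*2 = -12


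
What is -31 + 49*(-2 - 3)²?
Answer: 1194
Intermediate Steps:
-31 + 49*(-2 - 3)² = -31 + 49*(-5)² = -31 + 49*25 = -31 + 1225 = 1194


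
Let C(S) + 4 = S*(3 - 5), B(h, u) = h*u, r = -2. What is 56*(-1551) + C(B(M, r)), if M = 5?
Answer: -86840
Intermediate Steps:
C(S) = -4 - 2*S (C(S) = -4 + S*(3 - 5) = -4 + S*(-2) = -4 - 2*S)
56*(-1551) + C(B(M, r)) = 56*(-1551) + (-4 - 10*(-2)) = -86856 + (-4 - 2*(-10)) = -86856 + (-4 + 20) = -86856 + 16 = -86840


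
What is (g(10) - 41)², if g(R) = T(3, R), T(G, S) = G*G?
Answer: 1024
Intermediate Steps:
T(G, S) = G²
g(R) = 9 (g(R) = 3² = 9)
(g(10) - 41)² = (9 - 41)² = (-32)² = 1024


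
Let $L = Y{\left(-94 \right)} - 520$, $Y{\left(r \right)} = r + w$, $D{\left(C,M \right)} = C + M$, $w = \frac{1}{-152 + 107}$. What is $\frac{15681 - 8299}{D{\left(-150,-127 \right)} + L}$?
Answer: $- \frac{166095}{20048} \approx -8.2849$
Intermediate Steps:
$w = - \frac{1}{45}$ ($w = \frac{1}{-45} = - \frac{1}{45} \approx -0.022222$)
$Y{\left(r \right)} = - \frac{1}{45} + r$ ($Y{\left(r \right)} = r - \frac{1}{45} = - \frac{1}{45} + r$)
$L = - \frac{27631}{45}$ ($L = \left(- \frac{1}{45} - 94\right) - 520 = - \frac{4231}{45} - 520 = - \frac{27631}{45} \approx -614.02$)
$\frac{15681 - 8299}{D{\left(-150,-127 \right)} + L} = \frac{15681 - 8299}{\left(-150 - 127\right) - \frac{27631}{45}} = \frac{7382}{-277 - \frac{27631}{45}} = \frac{7382}{- \frac{40096}{45}} = 7382 \left(- \frac{45}{40096}\right) = - \frac{166095}{20048}$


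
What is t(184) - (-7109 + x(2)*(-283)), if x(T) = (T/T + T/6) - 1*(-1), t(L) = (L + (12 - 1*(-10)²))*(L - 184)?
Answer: 23308/3 ≈ 7769.3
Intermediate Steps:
t(L) = (-184 + L)*(-88 + L) (t(L) = (L + (12 - 1*100))*(-184 + L) = (L + (12 - 100))*(-184 + L) = (L - 88)*(-184 + L) = (-88 + L)*(-184 + L) = (-184 + L)*(-88 + L))
x(T) = 2 + T/6 (x(T) = (1 + T*(⅙)) + 1 = (1 + T/6) + 1 = 2 + T/6)
t(184) - (-7109 + x(2)*(-283)) = (16192 + 184² - 272*184) - (-7109 + (2 + (⅙)*2)*(-283)) = (16192 + 33856 - 50048) - (-7109 + (2 + ⅓)*(-283)) = 0 - (-7109 + (7/3)*(-283)) = 0 - (-7109 - 1981/3) = 0 - 1*(-23308/3) = 0 + 23308/3 = 23308/3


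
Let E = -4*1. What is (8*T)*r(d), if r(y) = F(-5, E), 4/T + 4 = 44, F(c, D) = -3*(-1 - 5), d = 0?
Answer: 72/5 ≈ 14.400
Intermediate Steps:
E = -4
F(c, D) = 18 (F(c, D) = -3*(-6) = 18)
T = ⅒ (T = 4/(-4 + 44) = 4/40 = 4*(1/40) = ⅒ ≈ 0.10000)
r(y) = 18
(8*T)*r(d) = (8*(⅒))*18 = (⅘)*18 = 72/5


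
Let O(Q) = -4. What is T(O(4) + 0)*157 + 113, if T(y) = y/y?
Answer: 270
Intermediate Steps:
T(y) = 1
T(O(4) + 0)*157 + 113 = 1*157 + 113 = 157 + 113 = 270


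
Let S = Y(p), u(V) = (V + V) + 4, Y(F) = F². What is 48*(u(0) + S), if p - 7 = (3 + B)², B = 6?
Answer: 371904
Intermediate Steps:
p = 88 (p = 7 + (3 + 6)² = 7 + 9² = 7 + 81 = 88)
u(V) = 4 + 2*V (u(V) = 2*V + 4 = 4 + 2*V)
S = 7744 (S = 88² = 7744)
48*(u(0) + S) = 48*((4 + 2*0) + 7744) = 48*((4 + 0) + 7744) = 48*(4 + 7744) = 48*7748 = 371904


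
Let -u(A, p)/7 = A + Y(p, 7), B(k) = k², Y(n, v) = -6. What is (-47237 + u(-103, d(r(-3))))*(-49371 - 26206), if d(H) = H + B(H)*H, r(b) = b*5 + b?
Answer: 3512365498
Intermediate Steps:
r(b) = 6*b (r(b) = 5*b + b = 6*b)
d(H) = H + H³ (d(H) = H + H²*H = H + H³)
u(A, p) = 42 - 7*A (u(A, p) = -7*(A - 6) = -7*(-6 + A) = 42 - 7*A)
(-47237 + u(-103, d(r(-3))))*(-49371 - 26206) = (-47237 + (42 - 7*(-103)))*(-49371 - 26206) = (-47237 + (42 + 721))*(-75577) = (-47237 + 763)*(-75577) = -46474*(-75577) = 3512365498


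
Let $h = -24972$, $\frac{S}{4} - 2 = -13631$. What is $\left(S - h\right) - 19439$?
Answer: $-48983$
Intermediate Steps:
$S = -54516$ ($S = 8 + 4 \left(-13631\right) = 8 - 54524 = -54516$)
$\left(S - h\right) - 19439 = \left(-54516 - -24972\right) - 19439 = \left(-54516 + 24972\right) - 19439 = -29544 - 19439 = -48983$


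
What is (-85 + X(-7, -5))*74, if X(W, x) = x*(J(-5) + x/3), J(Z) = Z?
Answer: -11470/3 ≈ -3823.3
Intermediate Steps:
X(W, x) = x*(-5 + x/3)
(-85 + X(-7, -5))*74 = (-85 + (1/3)*(-5)*(-15 - 5))*74 = (-85 + (1/3)*(-5)*(-20))*74 = (-85 + 100/3)*74 = -155/3*74 = -11470/3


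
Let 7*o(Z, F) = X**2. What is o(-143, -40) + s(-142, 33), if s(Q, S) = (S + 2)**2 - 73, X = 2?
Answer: 8068/7 ≈ 1152.6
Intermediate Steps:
o(Z, F) = 4/7 (o(Z, F) = (1/7)*2**2 = (1/7)*4 = 4/7)
s(Q, S) = -73 + (2 + S)**2 (s(Q, S) = (2 + S)**2 - 73 = -73 + (2 + S)**2)
o(-143, -40) + s(-142, 33) = 4/7 + (-73 + (2 + 33)**2) = 4/7 + (-73 + 35**2) = 4/7 + (-73 + 1225) = 4/7 + 1152 = 8068/7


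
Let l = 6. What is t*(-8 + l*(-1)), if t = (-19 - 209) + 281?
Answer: -742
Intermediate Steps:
t = 53 (t = -228 + 281 = 53)
t*(-8 + l*(-1)) = 53*(-8 + 6*(-1)) = 53*(-8 - 6) = 53*(-14) = -742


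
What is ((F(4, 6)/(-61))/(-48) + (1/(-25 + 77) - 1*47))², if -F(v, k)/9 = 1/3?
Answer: 355341171025/160985344 ≈ 2207.3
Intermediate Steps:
F(v, k) = -3 (F(v, k) = -9/3 = -9*⅓ = -3)
((F(4, 6)/(-61))/(-48) + (1/(-25 + 77) - 1*47))² = (-3/(-61)/(-48) + (1/(-25 + 77) - 1*47))² = (-3*(-1/61)*(-1/48) + (1/52 - 47))² = ((3/61)*(-1/48) + (1/52 - 47))² = (-1/976 - 2443/52)² = (-596105/12688)² = 355341171025/160985344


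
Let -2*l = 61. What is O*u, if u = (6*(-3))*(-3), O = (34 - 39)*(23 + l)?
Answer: 2025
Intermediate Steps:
l = -61/2 (l = -½*61 = -61/2 ≈ -30.500)
O = 75/2 (O = (34 - 39)*(23 - 61/2) = -5*(-15/2) = 75/2 ≈ 37.500)
u = 54 (u = -18*(-3) = 54)
O*u = (75/2)*54 = 2025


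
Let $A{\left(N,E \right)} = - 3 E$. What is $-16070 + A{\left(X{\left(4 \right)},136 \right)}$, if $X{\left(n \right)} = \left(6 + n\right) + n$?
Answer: $-16478$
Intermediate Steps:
$X{\left(n \right)} = 6 + 2 n$
$-16070 + A{\left(X{\left(4 \right)},136 \right)} = -16070 - 408 = -16478$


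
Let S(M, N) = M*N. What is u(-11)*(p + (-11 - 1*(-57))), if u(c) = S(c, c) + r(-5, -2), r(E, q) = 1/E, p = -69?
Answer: -13892/5 ≈ -2778.4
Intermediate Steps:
u(c) = -⅕ + c² (u(c) = c*c + 1/(-5) = c² - ⅕ = -⅕ + c²)
u(-11)*(p + (-11 - 1*(-57))) = (-⅕ + (-11)²)*(-69 + (-11 - 1*(-57))) = (-⅕ + 121)*(-69 + (-11 + 57)) = 604*(-69 + 46)/5 = (604/5)*(-23) = -13892/5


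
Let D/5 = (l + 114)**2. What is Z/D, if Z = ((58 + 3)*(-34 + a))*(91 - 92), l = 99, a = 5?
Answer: 1769/226845 ≈ 0.0077983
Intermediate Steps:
Z = 1769 (Z = ((58 + 3)*(-34 + 5))*(91 - 92) = (61*(-29))*(-1) = -1769*(-1) = 1769)
D = 226845 (D = 5*(99 + 114)**2 = 5*213**2 = 5*45369 = 226845)
Z/D = 1769/226845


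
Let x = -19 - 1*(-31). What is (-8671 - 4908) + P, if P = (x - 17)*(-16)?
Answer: -13499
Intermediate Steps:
x = 12 (x = -19 + 31 = 12)
P = 80 (P = (12 - 17)*(-16) = -5*(-16) = 80)
(-8671 - 4908) + P = (-8671 - 4908) + 80 = -13579 + 80 = -13499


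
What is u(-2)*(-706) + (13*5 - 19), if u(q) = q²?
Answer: -2778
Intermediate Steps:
u(-2)*(-706) + (13*5 - 19) = (-2)²*(-706) + (13*5 - 19) = 4*(-706) + (65 - 19) = -2824 + 46 = -2778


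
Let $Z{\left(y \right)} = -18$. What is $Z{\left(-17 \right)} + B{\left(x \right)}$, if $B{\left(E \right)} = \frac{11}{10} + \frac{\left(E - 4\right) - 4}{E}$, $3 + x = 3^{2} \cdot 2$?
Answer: $- \frac{493}{30} \approx -16.433$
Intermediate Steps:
$x = 15$ ($x = -3 + 3^{2} \cdot 2 = -3 + 9 \cdot 2 = -3 + 18 = 15$)
$B{\left(E \right)} = \frac{11}{10} + \frac{-8 + E}{E}$ ($B{\left(E \right)} = 11 \cdot \frac{1}{10} + \frac{\left(-4 + E\right) - 4}{E} = \frac{11}{10} + \frac{-8 + E}{E}$)
$Z{\left(-17 \right)} + B{\left(x \right)} = -18 + \left(\frac{21}{10} - \frac{8}{15}\right) = -18 + \frac{47}{30} = - \frac{493}{30}$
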